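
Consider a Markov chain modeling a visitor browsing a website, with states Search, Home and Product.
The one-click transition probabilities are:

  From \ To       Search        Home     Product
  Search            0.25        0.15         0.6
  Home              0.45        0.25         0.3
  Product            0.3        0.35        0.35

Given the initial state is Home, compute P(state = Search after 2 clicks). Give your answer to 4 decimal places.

Sum over the intermediate state after 1 click:
P = P(Home→Search)·P(Search→Search) + P(Home→Home)·P(Home→Search) + P(Home→Product)·P(Product→Search)
  = 0.45×0.25 + 0.25×0.45 + 0.3×0.3
  = 0.1125 + 0.1125 + 0.0900 = 0.3150

0.3150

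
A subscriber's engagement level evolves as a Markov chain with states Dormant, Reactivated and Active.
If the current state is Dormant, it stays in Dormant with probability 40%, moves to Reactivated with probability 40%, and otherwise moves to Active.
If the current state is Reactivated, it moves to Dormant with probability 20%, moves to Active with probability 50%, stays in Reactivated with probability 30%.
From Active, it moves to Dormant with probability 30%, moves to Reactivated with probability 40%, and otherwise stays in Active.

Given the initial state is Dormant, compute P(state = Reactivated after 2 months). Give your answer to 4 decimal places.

Sum over the intermediate state after 1 month:
P = P(Dormant→Dormant)·P(Dormant→Reactivated) + P(Dormant→Reactivated)·P(Reactivated→Reactivated) + P(Dormant→Active)·P(Active→Reactivated)
  = 0.4×0.4 + 0.4×0.3 + 0.2×0.4
  = 0.1600 + 0.1200 + 0.0800 = 0.3600

0.3600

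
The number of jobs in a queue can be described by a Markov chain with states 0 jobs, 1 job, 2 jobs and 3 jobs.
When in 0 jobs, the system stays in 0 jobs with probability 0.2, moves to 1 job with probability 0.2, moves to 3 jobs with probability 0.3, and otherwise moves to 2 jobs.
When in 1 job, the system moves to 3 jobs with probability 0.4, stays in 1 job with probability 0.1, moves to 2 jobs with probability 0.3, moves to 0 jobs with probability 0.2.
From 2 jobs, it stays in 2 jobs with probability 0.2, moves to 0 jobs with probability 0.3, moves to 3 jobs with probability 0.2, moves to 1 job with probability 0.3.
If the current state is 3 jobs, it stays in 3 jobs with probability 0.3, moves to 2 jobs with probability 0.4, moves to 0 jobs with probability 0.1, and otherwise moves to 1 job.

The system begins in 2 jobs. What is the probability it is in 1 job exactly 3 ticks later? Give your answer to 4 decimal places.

Propagate the distribution vector 3 ticks from 2 jobs.
After 0 ticks: (0.0000, 0.0000, 1.0000, 0.0000)
After 1 tick: (0.3000, 0.3000, 0.2000, 0.2000)
After 2 ticks: (0.2000, 0.1900, 0.3000, 0.3100)
After 3 ticks: (0.1990, 0.2110, 0.3010, 0.2890)
P(in 1 job after 3 ticks) = 0.2110

0.2110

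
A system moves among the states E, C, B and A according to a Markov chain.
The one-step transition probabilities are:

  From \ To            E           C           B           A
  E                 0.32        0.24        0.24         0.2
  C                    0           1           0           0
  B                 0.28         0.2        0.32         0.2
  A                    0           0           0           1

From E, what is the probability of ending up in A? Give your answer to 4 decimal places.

0.4656

Let h(s) be the probability of absorption at A starting from transient state s. Then h(A) = 1 and h(C) = 0. By first-step analysis:
h(E) = 0.32·h(E) + 0.24·0 + 0.24·h(B) + 0.2·1
h(B) = 0.28·h(E) + 0.2·0 + 0.32·h(B) + 0.2·1
Solving: h(E) = 0.4656, h(B) = 0.4858.
Starting from E, the probability is 0.4656.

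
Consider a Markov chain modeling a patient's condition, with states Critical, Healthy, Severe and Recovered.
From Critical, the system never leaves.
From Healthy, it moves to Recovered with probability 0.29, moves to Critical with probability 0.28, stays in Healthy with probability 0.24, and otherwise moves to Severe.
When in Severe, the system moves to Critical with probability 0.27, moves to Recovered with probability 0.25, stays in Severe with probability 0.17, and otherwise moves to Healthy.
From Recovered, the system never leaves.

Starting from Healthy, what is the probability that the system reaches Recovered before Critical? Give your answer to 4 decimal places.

0.5039

Let h(s) be the probability of absorption at Recovered starting from transient state s. Then h(Recovered) = 1 and h(Critical) = 0. By first-step analysis:
h(Healthy) = 0.28·0 + 0.24·h(Healthy) + 0.19·h(Severe) + 0.29·1
h(Severe) = 0.27·0 + 0.31·h(Healthy) + 0.17·h(Severe) + 0.25·1
Solving: h(Healthy) = 0.5039, h(Severe) = 0.4894.
Starting from Healthy, the probability is 0.5039.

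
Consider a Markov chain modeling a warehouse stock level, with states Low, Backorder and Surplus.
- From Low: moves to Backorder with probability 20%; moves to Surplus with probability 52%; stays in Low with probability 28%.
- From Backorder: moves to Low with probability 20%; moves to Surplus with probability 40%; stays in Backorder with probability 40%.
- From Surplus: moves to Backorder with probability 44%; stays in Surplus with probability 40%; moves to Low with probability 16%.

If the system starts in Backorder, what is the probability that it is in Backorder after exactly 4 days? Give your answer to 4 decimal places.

Propagate the distribution vector 4 days from Backorder.
After 0 days: (0.0000, 1.0000, 0.0000)
After 1 day: (0.2000, 0.4000, 0.4000)
After 2 days: (0.2000, 0.3760, 0.4240)
After 3 days: (0.1990, 0.3770, 0.4240)
After 4 days: (0.1990, 0.3772, 0.4239)
P(in Backorder after 4 days) = 0.3772

0.3772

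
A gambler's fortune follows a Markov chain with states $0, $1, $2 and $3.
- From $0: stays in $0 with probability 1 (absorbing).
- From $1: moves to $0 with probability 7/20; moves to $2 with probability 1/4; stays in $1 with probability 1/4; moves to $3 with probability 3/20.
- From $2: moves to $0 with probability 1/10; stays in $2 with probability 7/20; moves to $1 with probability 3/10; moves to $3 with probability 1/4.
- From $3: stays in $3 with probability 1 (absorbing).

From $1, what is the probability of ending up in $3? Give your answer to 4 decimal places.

Let h(s) be the probability of absorption at $3 starting from transient state s. Then h($3) = 1 and h($0) = 0. By first-step analysis:
h($1) = 0.35·0 + 0.25·h($1) + 0.25·h($2) + 0.15·1
h($2) = 0.1·0 + 0.3·h($1) + 0.35·h($2) + 0.25·1
Solving: h($1) = 0.3879, h($2) = 0.5636.
Starting from $1, the probability is 0.3879.

0.3879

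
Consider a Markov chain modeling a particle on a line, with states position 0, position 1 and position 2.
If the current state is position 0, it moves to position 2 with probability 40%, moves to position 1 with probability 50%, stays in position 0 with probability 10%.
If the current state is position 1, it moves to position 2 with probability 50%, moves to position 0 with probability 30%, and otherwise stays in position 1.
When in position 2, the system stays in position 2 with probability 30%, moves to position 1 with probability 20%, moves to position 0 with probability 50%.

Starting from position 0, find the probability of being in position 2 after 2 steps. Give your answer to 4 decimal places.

0.4100

Sum over the intermediate state after 1 step:
P = P(position 0→position 0)·P(position 0→position 2) + P(position 0→position 1)·P(position 1→position 2) + P(position 0→position 2)·P(position 2→position 2)
  = 0.1×0.4 + 0.5×0.5 + 0.4×0.3
  = 0.0400 + 0.2500 + 0.1200 = 0.4100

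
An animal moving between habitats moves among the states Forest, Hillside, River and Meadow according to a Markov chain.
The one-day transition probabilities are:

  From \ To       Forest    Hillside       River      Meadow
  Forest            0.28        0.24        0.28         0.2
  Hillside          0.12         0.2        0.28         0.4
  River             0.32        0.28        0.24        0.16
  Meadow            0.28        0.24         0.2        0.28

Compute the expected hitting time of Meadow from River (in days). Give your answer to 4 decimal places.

4.3421

Let t(s) be the expected number of days to first reach Meadow from state s, with t(Meadow) = 0. Conditioning on the first day:
t(Forest) = 1 + 0.28·t(Forest) + 0.24·t(Hillside) + 0.28·t(River)
t(Hillside) = 1 + 0.12·t(Forest) + 0.2·t(Hillside) + 0.28·t(River)
t(River) = 1 + 0.32·t(Forest) + 0.28·t(Hillside) + 0.24·t(River)
Solving: t(Forest) = 4.2113, t(Hillside) = 3.4014, t(River) = 4.3421.
Expected days from River to Meadow: 4.3421.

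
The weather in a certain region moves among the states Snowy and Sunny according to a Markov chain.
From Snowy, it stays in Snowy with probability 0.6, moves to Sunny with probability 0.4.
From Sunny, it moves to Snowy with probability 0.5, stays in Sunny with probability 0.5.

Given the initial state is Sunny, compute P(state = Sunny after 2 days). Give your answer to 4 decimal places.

0.4500

Sum over the intermediate state after 1 day:
P = P(Sunny→Snowy)·P(Snowy→Sunny) + P(Sunny→Sunny)·P(Sunny→Sunny)
  = 0.5×0.4 + 0.5×0.5
  = 0.2000 + 0.2500 = 0.4500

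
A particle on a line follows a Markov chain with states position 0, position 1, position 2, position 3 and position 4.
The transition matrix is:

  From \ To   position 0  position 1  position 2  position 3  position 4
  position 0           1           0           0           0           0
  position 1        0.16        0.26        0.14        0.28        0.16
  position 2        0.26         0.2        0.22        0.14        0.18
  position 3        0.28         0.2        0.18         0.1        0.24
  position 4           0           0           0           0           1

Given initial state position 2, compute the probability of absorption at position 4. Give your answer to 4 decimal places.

0.4340

Let h(s) be the probability of absorption at position 4 starting from transient state s. Then h(position 4) = 1 and h(position 0) = 0. By first-step analysis:
h(position 1) = 0.16·0 + 0.26·h(position 1) + 0.14·h(position 2) + 0.28·h(position 3) + 0.16·1
h(position 2) = 0.26·0 + 0.2·h(position 1) + 0.22·h(position 2) + 0.14·h(position 3) + 0.18·1
h(position 3) = 0.28·0 + 0.2·h(position 1) + 0.18·h(position 2) + 0.1·h(position 3) + 0.24·1
Solving: h(position 1) = 0.4717, h(position 2) = 0.4340, h(position 3) = 0.4583.
Starting from position 2, the probability is 0.4340.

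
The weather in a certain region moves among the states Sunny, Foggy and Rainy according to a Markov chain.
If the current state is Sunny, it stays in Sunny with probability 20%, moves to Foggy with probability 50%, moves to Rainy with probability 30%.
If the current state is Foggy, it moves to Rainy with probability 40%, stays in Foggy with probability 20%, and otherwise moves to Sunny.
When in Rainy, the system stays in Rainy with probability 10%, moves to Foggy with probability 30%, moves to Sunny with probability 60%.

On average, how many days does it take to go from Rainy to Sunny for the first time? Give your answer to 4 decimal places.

Let t(s) be the expected number of days to first reach Sunny from state s, with t(Sunny) = 0. Conditioning on the first day:
t(Foggy) = 1 + 0.2·t(Foggy) + 0.4·t(Rainy)
t(Rainy) = 1 + 0.3·t(Foggy) + 0.1·t(Rainy)
Solving: t(Foggy) = 2.1667, t(Rainy) = 1.8333.
Expected days from Rainy to Sunny: 1.8333.

1.8333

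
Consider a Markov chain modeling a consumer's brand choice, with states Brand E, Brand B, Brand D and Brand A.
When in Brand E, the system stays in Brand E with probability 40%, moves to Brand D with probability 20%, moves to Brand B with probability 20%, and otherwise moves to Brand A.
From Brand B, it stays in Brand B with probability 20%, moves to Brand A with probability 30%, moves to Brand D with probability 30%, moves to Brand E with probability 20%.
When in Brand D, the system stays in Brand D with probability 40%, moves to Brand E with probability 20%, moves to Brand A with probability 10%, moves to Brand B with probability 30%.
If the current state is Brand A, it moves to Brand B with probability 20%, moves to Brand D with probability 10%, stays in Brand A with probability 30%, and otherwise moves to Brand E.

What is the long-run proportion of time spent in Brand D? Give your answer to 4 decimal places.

0.2507

Let the stationary distribution be π with π = πP and π_1 + π_2 + π_3 + π_4 = 1.
π_1 = 0.4·π_1 + 0.2·π_2 + 0.2·π_3 + 0.4·π_4
π_2 = 0.2·π_1 + 0.2·π_2 + 0.3·π_3 + 0.2·π_4
π_3 = 0.2·π_1 + 0.3·π_2 + 0.4·π_3 + 0.1·π_4
Solving with the normalization constraint gives π = (0.3048, 0.2251, 0.2507, 0.2194).
So the stationary probability of Brand D is 0.2507.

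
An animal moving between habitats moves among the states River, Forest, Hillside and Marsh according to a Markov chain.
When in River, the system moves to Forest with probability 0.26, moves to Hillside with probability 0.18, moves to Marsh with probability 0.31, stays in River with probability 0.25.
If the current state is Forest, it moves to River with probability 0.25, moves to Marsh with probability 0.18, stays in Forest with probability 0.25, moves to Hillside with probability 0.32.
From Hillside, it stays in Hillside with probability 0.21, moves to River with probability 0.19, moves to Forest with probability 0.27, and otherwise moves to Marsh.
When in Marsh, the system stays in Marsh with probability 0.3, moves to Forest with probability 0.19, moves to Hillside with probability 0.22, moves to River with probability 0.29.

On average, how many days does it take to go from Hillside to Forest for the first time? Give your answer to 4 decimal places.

Let t(s) be the expected number of days to first reach Forest from state s, with t(Forest) = 0. Conditioning on the first day:
t(River) = 1 + 0.25·t(River) + 0.18·t(Hillside) + 0.31·t(Marsh)
t(Hillside) = 1 + 0.19·t(River) + 0.21·t(Hillside) + 0.33·t(Marsh)
t(Marsh) = 1 + 0.29·t(River) + 0.22·t(Hillside) + 0.3·t(Marsh)
Solving: t(River) = 4.1628, t(Hillside) = 4.1258, t(Marsh) = 4.4498.
Expected days from Hillside to Forest: 4.1258.

4.1258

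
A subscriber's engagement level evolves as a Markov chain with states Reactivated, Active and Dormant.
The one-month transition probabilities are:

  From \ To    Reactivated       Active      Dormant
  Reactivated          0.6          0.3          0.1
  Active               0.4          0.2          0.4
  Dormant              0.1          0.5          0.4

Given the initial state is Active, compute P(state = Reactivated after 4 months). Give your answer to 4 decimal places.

0.3900

Propagate the distribution vector 4 months from Active.
After 0 months: (0.0000, 1.0000, 0.0000)
After 1 month: (0.4000, 0.2000, 0.4000)
After 2 months: (0.3600, 0.3600, 0.2800)
After 3 months: (0.3880, 0.3200, 0.2920)
After 4 months: (0.3900, 0.3264, 0.2836)
P(in Reactivated after 4 months) = 0.3900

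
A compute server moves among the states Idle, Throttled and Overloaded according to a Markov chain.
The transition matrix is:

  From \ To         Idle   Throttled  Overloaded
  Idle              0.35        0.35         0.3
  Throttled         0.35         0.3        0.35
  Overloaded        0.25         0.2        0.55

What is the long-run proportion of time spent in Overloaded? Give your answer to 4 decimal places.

0.4182

Let the stationary distribution be π with π = πP and π_1 + π_2 + π_3 = 1.
π_1 = 0.35·π_1 + 0.35·π_2 + 0.25·π_3
π_2 = 0.35·π_1 + 0.3·π_2 + 0.2·π_3
Solving with the normalization constraint gives π = (0.3082, 0.2736, 0.4182).
So the stationary probability of Overloaded is 0.4182.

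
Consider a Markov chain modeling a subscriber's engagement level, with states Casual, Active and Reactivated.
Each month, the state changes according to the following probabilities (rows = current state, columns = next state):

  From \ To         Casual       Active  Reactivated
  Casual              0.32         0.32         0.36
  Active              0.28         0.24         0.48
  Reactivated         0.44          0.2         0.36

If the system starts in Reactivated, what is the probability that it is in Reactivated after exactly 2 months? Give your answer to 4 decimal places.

Sum over the intermediate state after 1 month:
P = P(Reactivated→Casual)·P(Casual→Reactivated) + P(Reactivated→Active)·P(Active→Reactivated) + P(Reactivated→Reactivated)·P(Reactivated→Reactivated)
  = 0.44×0.36 + 0.2×0.48 + 0.36×0.36
  = 0.1584 + 0.0960 + 0.1296 = 0.3840

0.3840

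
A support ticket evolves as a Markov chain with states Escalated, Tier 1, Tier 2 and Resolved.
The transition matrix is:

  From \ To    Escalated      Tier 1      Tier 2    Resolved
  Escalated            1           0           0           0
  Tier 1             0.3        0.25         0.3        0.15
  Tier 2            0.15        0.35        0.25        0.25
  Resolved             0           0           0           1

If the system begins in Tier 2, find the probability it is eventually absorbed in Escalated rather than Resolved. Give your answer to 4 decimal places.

0.4754

Let h(s) be the probability of absorption at Escalated starting from transient state s. Then h(Escalated) = 1 and h(Resolved) = 0. By first-step analysis:
h(Tier 1) = 0.3·1 + 0.25·h(Tier 1) + 0.3·h(Tier 2) + 0.15·0
h(Tier 2) = 0.15·1 + 0.35·h(Tier 1) + 0.25·h(Tier 2) + 0.25·0
Solving: h(Tier 1) = 0.5902, h(Tier 2) = 0.4754.
Starting from Tier 2, the probability is 0.4754.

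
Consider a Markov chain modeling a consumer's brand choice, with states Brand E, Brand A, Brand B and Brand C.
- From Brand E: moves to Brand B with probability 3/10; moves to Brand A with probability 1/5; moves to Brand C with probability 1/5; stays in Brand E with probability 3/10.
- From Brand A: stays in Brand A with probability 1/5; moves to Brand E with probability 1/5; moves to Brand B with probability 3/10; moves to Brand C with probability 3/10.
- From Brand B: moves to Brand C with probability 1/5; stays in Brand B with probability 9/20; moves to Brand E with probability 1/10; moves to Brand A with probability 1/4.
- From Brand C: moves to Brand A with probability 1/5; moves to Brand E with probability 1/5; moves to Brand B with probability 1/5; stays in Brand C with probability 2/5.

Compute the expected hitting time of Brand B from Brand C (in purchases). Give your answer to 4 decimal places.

4.1284

Let t(s) be the expected number of purchases to first reach Brand B from state s, with t(Brand B) = 0. Conditioning on the first purchase:
t(Brand E) = 1 + 0.3·t(Brand E) + 0.2·t(Brand A) + 0.2·t(Brand C)
t(Brand A) = 1 + 0.2·t(Brand E) + 0.2·t(Brand A) + 0.3·t(Brand C)
t(Brand C) = 1 + 0.2·t(Brand E) + 0.2·t(Brand A) + 0.4·t(Brand C)
Solving: t(Brand E) = 3.6697, t(Brand A) = 3.7156, t(Brand C) = 4.1284.
Expected purchases from Brand C to Brand B: 4.1284.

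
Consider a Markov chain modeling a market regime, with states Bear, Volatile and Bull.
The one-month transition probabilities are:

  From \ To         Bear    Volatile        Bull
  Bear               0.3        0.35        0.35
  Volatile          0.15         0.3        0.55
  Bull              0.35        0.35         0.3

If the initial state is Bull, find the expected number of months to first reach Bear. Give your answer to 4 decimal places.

3.5294

Let t(s) be the expected number of months to first reach Bear from state s, with t(Bear) = 0. Conditioning on the first month:
t(Volatile) = 1 + 0.3·t(Volatile) + 0.55·t(Bull)
t(Bull) = 1 + 0.35·t(Volatile) + 0.3·t(Bull)
Solving: t(Volatile) = 4.2017, t(Bull) = 3.5294.
Expected months from Bull to Bear: 3.5294.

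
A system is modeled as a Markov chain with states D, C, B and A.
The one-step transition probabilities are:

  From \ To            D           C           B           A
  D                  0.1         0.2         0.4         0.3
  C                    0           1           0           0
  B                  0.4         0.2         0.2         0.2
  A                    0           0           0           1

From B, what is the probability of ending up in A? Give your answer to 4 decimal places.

0.5357

Let h(s) be the probability of absorption at A starting from transient state s. Then h(A) = 1 and h(C) = 0. By first-step analysis:
h(D) = 0.1·h(D) + 0.2·0 + 0.4·h(B) + 0.3·1
h(B) = 0.4·h(D) + 0.2·0 + 0.2·h(B) + 0.2·1
Solving: h(D) = 0.5714, h(B) = 0.5357.
Starting from B, the probability is 0.5357.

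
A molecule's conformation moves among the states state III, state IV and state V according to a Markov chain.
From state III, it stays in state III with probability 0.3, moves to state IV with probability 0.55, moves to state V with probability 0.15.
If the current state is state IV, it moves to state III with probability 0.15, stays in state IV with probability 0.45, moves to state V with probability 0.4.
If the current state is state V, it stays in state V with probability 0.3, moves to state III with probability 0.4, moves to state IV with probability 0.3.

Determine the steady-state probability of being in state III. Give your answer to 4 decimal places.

0.2657

Let the stationary distribution be π with π = πP and π_1 + π_2 + π_3 = 1.
π_1 = 0.3·π_1 + 0.15·π_2 + 0.4·π_3
π_2 = 0.55·π_1 + 0.45·π_2 + 0.3·π_3
Solving with the normalization constraint gives π = (0.2657, 0.4311, 0.3033).
So the stationary probability of state III is 0.2657.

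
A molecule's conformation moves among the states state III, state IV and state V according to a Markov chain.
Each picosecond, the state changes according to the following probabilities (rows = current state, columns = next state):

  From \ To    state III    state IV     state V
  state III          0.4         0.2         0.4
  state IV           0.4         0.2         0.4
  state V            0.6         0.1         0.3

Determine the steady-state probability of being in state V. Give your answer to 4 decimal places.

0.3636

Let the stationary distribution be π with π = πP and π_1 + π_2 + π_3 = 1.
π_1 = 0.4·π_1 + 0.4·π_2 + 0.6·π_3
π_2 = 0.2·π_1 + 0.2·π_2 + 0.1·π_3
Solving with the normalization constraint gives π = (0.4727, 0.1636, 0.3636).
So the stationary probability of state V is 0.3636.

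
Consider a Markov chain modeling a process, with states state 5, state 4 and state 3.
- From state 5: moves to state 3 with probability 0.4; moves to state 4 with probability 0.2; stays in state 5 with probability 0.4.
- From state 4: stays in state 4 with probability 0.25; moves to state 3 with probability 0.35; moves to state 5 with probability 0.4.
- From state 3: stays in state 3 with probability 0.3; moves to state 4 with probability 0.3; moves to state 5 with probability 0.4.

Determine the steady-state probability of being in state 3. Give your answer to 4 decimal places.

Let the stationary distribution be π with π = πP and π_1 + π_2 + π_3 = 1.
π_1 = 0.4·π_1 + 0.4·π_2 + 0.4·π_3
π_2 = 0.2·π_1 + 0.25·π_2 + 0.3·π_3
Solving with the normalization constraint gives π = (0.4000, 0.2476, 0.3524).
So the stationary probability of state 3 is 0.3524.

0.3524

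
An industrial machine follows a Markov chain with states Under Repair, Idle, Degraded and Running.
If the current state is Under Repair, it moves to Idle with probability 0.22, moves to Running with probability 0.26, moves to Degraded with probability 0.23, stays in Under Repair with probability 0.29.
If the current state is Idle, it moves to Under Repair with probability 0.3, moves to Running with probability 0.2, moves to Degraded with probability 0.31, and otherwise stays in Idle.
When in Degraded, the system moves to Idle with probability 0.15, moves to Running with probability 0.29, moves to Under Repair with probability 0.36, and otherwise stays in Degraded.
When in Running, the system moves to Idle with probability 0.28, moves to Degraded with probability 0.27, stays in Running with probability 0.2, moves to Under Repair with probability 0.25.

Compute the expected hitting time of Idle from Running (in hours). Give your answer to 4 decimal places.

Let t(s) be the expected number of hours to first reach Idle from state s, with t(Idle) = 0. Conditioning on the first hour:
t(Under Repair) = 1 + 0.29·t(Under Repair) + 0.23·t(Degraded) + 0.26·t(Running)
t(Degraded) = 1 + 0.36·t(Under Repair) + 0.2·t(Degraded) + 0.29·t(Running)
t(Running) = 1 + 0.25·t(Under Repair) + 0.27·t(Degraded) + 0.2·t(Running)
Solving: t(Under Repair) = 4.5704, t(Degraded) = 4.8739, t(Running) = 4.3232.
Expected hours from Running to Idle: 4.3232.

4.3232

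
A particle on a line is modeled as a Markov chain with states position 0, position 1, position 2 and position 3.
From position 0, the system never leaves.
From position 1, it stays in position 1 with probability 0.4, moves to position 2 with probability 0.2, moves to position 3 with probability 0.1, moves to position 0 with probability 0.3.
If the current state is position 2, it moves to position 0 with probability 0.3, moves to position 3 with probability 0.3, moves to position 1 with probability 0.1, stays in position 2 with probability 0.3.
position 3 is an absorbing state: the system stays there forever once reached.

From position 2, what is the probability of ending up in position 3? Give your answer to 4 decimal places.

Let h(s) be the probability of absorption at position 3 starting from transient state s. Then h(position 3) = 1 and h(position 0) = 0. By first-step analysis:
h(position 1) = 0.3·0 + 0.4·h(position 1) + 0.2·h(position 2) + 0.1·1
h(position 2) = 0.3·0 + 0.1·h(position 1) + 0.3·h(position 2) + 0.3·1
Solving: h(position 1) = 0.3250, h(position 2) = 0.4750.
Starting from position 2, the probability is 0.4750.

0.4750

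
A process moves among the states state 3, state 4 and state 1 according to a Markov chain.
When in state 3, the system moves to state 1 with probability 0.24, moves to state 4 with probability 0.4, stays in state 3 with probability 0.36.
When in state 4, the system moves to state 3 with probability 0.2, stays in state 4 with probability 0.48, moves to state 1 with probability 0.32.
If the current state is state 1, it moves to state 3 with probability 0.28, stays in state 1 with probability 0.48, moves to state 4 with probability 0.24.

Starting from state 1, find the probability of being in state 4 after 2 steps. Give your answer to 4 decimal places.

0.3424

Sum over the intermediate state after 1 step:
P = P(state 1→state 3)·P(state 3→state 4) + P(state 1→state 4)·P(state 4→state 4) + P(state 1→state 1)·P(state 1→state 4)
  = 0.28×0.4 + 0.24×0.48 + 0.48×0.24
  = 0.1120 + 0.1152 + 0.1152 = 0.3424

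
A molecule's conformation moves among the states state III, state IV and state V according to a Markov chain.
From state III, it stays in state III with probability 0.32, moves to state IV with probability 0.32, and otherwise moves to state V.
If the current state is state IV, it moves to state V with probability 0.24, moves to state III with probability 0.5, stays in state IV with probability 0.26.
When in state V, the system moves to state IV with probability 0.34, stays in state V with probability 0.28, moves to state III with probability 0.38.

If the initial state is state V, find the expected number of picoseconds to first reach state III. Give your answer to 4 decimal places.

2.3936

Let t(s) be the expected number of picoseconds to first reach state III from state s, with t(state III) = 0. Conditioning on the first picosecond:
t(state IV) = 1 + 0.26·t(state IV) + 0.24·t(state V)
t(state V) = 1 + 0.34·t(state IV) + 0.28·t(state V)
Solving: t(state IV) = 2.1277, t(state V) = 2.3936.
Expected picoseconds from state V to state III: 2.3936.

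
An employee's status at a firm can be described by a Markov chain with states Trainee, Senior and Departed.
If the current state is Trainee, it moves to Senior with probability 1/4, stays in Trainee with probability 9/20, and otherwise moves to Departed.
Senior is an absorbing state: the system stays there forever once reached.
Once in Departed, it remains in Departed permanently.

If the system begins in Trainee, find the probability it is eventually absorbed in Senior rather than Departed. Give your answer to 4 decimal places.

0.4545

Let h(s) be the probability of absorption at Senior starting from transient state s. Then h(Senior) = 1 and h(Departed) = 0. By first-step analysis:
h(Trainee) = 0.45·h(Trainee) + 0.25·1 + 0.3·0
Solving: h(Trainee) = 0.4545.
Starting from Trainee, the probability is 0.4545.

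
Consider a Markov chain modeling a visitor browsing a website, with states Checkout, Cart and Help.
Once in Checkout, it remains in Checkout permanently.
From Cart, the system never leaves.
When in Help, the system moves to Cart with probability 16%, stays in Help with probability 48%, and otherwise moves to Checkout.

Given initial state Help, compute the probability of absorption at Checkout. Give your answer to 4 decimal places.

0.6923

Let h(s) be the probability of absorption at Checkout starting from transient state s. Then h(Checkout) = 1 and h(Cart) = 0. By first-step analysis:
h(Help) = 0.36·1 + 0.16·0 + 0.48·h(Help)
Solving: h(Help) = 0.6923.
Starting from Help, the probability is 0.6923.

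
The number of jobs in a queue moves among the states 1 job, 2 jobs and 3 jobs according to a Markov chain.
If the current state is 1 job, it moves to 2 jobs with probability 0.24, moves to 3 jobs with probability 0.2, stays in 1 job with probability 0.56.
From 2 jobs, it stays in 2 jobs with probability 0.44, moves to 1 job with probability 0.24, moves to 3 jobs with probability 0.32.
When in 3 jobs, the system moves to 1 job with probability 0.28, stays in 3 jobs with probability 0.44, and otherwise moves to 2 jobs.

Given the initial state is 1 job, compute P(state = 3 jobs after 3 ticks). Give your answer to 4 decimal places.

0.3020

Propagate the distribution vector 3 ticks from 1 job.
After 0 ticks: (1.0000, 0.0000, 0.0000)
After 1 tick: (0.5600, 0.2400, 0.2000)
After 2 ticks: (0.4272, 0.2960, 0.2768)
After 3 ticks: (0.3878, 0.3103, 0.3020)
P(in 3 jobs after 3 ticks) = 0.3020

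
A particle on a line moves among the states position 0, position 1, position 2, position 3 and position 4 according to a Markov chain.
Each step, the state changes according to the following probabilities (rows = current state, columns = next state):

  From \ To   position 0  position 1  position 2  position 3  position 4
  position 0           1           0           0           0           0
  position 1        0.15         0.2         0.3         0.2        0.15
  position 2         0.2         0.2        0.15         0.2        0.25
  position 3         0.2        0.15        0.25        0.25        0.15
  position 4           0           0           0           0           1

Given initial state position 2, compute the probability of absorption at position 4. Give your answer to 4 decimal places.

Let h(s) be the probability of absorption at position 4 starting from transient state s. Then h(position 4) = 1 and h(position 0) = 0. By first-step analysis:
h(position 1) = 0.15·0 + 0.2·h(position 1) + 0.3·h(position 2) + 0.2·h(position 3) + 0.15·1
h(position 2) = 0.2·0 + 0.2·h(position 1) + 0.15·h(position 2) + 0.2·h(position 3) + 0.25·1
h(position 3) = 0.2·0 + 0.15·h(position 1) + 0.25·h(position 2) + 0.25·h(position 3) + 0.15·1
Solving: h(position 1) = 0.5030, h(position 2) = 0.5243, h(position 3) = 0.4754.
Starting from position 2, the probability is 0.5243.

0.5243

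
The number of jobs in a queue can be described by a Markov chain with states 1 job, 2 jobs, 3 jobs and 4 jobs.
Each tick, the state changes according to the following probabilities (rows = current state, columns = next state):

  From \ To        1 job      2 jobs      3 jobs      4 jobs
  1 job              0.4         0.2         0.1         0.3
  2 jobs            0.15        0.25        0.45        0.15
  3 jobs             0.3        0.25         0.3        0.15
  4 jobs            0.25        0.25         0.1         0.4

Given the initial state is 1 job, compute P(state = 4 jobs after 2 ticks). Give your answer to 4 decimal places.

0.2850

Propagate the distribution vector 2 ticks from 1 job.
After 0 ticks: (1.0000, 0.0000, 0.0000, 0.0000)
After 1 tick: (0.4000, 0.2000, 0.1000, 0.3000)
After 2 ticks: (0.2950, 0.2300, 0.1900, 0.2850)
P(in 4 jobs after 2 ticks) = 0.2850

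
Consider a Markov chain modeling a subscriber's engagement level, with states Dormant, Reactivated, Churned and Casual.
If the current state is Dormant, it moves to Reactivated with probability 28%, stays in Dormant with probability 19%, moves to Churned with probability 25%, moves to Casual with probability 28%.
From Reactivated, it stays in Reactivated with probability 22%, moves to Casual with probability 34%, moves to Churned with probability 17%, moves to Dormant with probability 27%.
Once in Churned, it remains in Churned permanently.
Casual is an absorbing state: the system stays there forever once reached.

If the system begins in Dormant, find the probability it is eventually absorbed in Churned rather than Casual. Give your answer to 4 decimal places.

0.4362

Let h(s) be the probability of absorption at Churned starting from transient state s. Then h(Churned) = 1 and h(Casual) = 0. By first-step analysis:
h(Dormant) = 0.19·h(Dormant) + 0.28·h(Reactivated) + 0.25·1 + 0.28·0
h(Reactivated) = 0.27·h(Dormant) + 0.22·h(Reactivated) + 0.17·1 + 0.34·0
Solving: h(Dormant) = 0.4362, h(Reactivated) = 0.3689.
Starting from Dormant, the probability is 0.4362.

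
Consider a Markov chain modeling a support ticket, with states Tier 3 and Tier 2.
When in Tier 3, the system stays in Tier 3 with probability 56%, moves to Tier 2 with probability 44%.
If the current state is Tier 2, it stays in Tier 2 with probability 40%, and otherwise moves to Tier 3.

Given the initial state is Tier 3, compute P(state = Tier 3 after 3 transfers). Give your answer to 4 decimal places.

0.5769

Propagate the distribution vector 3 transfers from Tier 3.
After 0 transfers: (1.0000, 0.0000)
After 1 transfer: (0.5600, 0.4400)
After 2 transfers: (0.5776, 0.4224)
After 3 transfers: (0.5769, 0.4231)
P(in Tier 3 after 3 transfers) = 0.5769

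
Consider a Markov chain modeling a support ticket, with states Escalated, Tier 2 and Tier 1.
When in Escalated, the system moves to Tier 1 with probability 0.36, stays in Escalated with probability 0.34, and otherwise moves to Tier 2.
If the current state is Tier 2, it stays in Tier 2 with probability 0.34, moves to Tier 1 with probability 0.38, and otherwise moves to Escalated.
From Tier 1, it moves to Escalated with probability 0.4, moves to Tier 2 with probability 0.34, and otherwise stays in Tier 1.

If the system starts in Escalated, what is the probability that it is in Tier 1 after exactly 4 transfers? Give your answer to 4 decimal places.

0.3332

Propagate the distribution vector 4 transfers from Escalated.
After 0 transfers: (1.0000, 0.0000, 0.0000)
After 1 transfer: (0.3400, 0.3000, 0.3600)
After 2 transfers: (0.3436, 0.3264, 0.3300)
After 3 transfers: (0.3402, 0.3263, 0.3335)
After 4 transfers: (0.3404, 0.3264, 0.3332)
P(in Tier 1 after 4 transfers) = 0.3332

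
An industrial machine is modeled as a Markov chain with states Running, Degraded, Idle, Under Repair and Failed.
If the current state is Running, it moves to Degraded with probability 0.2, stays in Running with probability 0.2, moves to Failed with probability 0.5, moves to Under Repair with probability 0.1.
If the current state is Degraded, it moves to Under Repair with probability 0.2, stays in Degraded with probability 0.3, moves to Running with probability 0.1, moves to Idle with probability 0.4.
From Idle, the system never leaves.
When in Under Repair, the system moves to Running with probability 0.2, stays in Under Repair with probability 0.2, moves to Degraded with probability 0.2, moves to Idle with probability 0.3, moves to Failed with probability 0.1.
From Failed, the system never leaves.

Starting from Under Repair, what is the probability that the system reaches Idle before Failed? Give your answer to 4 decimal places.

Let h(s) be the probability of absorption at Idle starting from transient state s. Then h(Idle) = 1 and h(Failed) = 0. By first-step analysis:
h(Running) = 0.2·h(Running) + 0.2·h(Degraded) + 0.1·h(Under Repair) + 0.5·0
h(Degraded) = 0.1·h(Running) + 0.3·h(Degraded) + 0.4·1 + 0.2·h(Under Repair)
h(Under Repair) = 0.2·h(Running) + 0.2·h(Degraded) + 0.3·1 + 0.2·h(Under Repair) + 0.1·0
Solving: h(Running) = 0.2793, h(Degraded) = 0.7952, h(Under Repair) = 0.6436.
Starting from Under Repair, the probability is 0.6436.

0.6436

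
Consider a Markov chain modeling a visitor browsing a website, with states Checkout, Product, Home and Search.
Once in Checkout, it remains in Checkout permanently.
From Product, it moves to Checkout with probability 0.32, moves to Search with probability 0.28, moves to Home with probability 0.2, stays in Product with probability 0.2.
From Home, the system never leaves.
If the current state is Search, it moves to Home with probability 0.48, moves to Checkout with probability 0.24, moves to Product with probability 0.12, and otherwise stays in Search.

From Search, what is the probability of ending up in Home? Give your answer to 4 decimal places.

0.6391

Let h(s) be the probability of absorption at Home starting from transient state s. Then h(Home) = 1 and h(Checkout) = 0. By first-step analysis:
h(Product) = 0.32·0 + 0.2·h(Product) + 0.2·1 + 0.28·h(Search)
h(Search) = 0.24·0 + 0.12·h(Product) + 0.48·1 + 0.16·h(Search)
Solving: h(Product) = 0.4737, h(Search) = 0.6391.
Starting from Search, the probability is 0.6391.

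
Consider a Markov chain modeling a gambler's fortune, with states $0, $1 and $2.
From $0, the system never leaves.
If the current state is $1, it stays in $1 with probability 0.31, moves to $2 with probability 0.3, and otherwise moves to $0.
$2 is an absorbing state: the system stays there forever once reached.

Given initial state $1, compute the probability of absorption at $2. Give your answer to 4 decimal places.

0.4348

Let h(s) be the probability of absorption at $2 starting from transient state s. Then h($2) = 1 and h($0) = 0. By first-step analysis:
h($1) = 0.39·0 + 0.31·h($1) + 0.3·1
Solving: h($1) = 0.4348.
Starting from $1, the probability is 0.4348.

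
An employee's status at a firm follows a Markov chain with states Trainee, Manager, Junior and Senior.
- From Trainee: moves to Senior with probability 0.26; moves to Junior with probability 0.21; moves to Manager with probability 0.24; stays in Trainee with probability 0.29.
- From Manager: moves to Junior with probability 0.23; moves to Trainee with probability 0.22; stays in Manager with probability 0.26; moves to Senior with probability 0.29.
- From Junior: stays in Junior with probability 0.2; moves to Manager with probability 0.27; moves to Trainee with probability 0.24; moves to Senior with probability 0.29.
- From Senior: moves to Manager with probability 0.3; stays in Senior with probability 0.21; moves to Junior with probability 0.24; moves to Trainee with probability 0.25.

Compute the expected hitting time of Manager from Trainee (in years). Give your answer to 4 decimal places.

Let t(s) be the expected number of years to first reach Manager from state s, with t(Manager) = 0. Conditioning on the first year:
t(Trainee) = 1 + 0.29·t(Trainee) + 0.21·t(Junior) + 0.26·t(Senior)
t(Junior) = 1 + 0.24·t(Trainee) + 0.2·t(Junior) + 0.29·t(Senior)
t(Senior) = 1 + 0.25·t(Trainee) + 0.24·t(Junior) + 0.21·t(Senior)
Solving: t(Trainee) = 3.8213, t(Junior) = 3.7012, t(Senior) = 3.5995.
Expected years from Trainee to Manager: 3.8213.

3.8213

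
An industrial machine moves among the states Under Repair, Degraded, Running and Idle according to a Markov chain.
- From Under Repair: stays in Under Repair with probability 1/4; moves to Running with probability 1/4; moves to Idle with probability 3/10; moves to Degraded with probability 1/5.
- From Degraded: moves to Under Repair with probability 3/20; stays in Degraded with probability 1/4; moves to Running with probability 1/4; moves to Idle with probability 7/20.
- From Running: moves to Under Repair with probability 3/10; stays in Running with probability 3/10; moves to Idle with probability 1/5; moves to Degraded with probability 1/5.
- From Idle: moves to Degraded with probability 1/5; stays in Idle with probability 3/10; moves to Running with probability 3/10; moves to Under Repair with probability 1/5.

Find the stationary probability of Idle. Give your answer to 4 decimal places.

0.2827

Let the stationary distribution be π with π = πP and π_1 + π_2 + π_3 + π_4 = 1.
π_1 = 0.25·π_1 + 0.15·π_2 + 0.3·π_3 + 0.2·π_4
π_2 = 0.2·π_1 + 0.25·π_2 + 0.2·π_3 + 0.2·π_4
π_3 = 0.25·π_1 + 0.25·π_2 + 0.3·π_3 + 0.3·π_4
Solving with the normalization constraint gives π = (0.2287, 0.2105, 0.2780, 0.2827).
So the stationary probability of Idle is 0.2827.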